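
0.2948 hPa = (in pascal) 29.48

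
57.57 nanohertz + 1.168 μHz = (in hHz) 1.226e-08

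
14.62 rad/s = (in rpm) 139.6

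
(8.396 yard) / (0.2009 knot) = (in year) 2.356e-06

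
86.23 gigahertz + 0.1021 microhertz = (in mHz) 8.623e+13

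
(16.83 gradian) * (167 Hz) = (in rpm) 421.6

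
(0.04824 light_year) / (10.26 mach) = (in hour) 3.629e+07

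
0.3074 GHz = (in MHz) 307.4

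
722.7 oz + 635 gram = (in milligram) 2.112e+07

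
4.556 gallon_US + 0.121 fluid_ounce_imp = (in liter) 17.25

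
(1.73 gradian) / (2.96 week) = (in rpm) 1.45e-07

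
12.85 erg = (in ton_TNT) 3.071e-16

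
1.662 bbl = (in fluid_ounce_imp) 9300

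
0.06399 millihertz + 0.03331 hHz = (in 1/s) 3.331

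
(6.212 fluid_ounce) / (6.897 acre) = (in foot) 2.159e-08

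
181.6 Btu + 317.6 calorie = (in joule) 1.929e+05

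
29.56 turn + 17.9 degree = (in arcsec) 3.837e+07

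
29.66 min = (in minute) 29.66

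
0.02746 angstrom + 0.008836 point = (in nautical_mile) 1.683e-09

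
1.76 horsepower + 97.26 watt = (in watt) 1410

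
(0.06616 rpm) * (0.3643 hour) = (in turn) 1.446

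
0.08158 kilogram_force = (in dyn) 8e+04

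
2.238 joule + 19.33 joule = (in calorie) 5.155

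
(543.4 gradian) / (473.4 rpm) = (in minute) 0.00287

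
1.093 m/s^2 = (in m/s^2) 1.093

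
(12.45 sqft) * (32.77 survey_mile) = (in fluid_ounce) 2.063e+09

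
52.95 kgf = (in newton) 519.3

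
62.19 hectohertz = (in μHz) 6.219e+09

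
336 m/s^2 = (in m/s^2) 336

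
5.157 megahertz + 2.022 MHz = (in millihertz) 7.179e+09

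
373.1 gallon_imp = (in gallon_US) 448.1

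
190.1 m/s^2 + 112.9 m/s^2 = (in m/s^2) 303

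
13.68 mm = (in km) 1.368e-05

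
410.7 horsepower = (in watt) 3.063e+05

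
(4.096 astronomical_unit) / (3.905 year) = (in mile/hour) 1.113e+04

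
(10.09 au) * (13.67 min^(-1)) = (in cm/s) 3.439e+13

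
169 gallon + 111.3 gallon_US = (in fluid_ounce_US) 3.588e+04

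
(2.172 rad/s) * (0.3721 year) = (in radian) 2.549e+07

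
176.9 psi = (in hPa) 1.22e+04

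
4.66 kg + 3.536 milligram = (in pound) 10.27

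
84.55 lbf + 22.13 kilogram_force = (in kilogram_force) 60.48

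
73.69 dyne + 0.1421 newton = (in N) 0.1428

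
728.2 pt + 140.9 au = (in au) 140.9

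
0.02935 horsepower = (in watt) 21.89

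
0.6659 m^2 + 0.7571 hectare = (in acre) 1.871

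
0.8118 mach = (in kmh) 995.1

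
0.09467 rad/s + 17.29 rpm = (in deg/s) 109.2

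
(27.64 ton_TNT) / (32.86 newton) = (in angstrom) 3.519e+19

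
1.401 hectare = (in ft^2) 1.508e+05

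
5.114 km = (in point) 1.45e+07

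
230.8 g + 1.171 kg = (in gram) 1402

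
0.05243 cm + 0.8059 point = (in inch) 0.03183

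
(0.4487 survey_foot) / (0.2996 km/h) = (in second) 1.643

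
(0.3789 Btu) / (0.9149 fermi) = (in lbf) 9.823e+16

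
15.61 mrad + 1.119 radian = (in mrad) 1135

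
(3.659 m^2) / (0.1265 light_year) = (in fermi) 3.057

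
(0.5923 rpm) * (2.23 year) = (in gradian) 2.777e+08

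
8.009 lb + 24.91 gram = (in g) 3658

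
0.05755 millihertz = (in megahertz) 5.755e-11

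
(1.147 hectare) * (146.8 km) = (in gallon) 4.448e+11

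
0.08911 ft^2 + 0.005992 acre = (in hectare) 0.002426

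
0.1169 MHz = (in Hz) 1.169e+05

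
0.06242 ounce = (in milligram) 1770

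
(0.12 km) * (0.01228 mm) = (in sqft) 0.01586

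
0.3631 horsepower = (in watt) 270.8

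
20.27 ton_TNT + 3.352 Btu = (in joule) 8.481e+10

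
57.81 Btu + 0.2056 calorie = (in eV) 3.807e+23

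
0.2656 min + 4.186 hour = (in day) 0.1746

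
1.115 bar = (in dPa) 1.115e+06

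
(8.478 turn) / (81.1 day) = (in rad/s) 7.602e-06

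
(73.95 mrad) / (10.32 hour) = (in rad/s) 1.99e-06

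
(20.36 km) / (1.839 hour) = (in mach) 0.009032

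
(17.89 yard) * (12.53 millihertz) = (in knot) 0.3984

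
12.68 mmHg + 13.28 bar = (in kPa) 1330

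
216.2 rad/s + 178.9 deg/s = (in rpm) 2094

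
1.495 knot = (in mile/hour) 1.72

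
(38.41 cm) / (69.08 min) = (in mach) 2.722e-07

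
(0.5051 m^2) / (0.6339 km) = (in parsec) 2.582e-20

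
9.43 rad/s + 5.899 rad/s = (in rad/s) 15.33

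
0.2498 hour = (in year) 2.852e-05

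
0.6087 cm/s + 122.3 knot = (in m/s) 62.92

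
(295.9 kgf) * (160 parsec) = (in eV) 8.942e+40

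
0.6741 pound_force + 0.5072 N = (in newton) 3.506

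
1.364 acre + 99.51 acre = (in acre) 100.9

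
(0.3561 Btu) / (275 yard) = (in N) 1.494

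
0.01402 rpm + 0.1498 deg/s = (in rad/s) 0.004083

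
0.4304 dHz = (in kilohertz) 4.304e-05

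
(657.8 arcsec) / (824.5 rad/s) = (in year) 1.227e-13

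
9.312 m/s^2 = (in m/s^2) 9.312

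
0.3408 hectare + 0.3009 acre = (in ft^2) 4.979e+04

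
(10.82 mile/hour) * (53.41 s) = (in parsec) 8.372e-15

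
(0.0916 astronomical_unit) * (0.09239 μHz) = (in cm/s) 1.266e+05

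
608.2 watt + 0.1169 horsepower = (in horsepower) 0.9325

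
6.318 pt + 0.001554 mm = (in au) 1.491e-14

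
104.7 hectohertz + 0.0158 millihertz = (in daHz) 1047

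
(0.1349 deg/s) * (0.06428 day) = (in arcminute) 4.495e+04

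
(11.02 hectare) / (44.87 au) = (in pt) 4.654e-05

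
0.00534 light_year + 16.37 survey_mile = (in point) 1.432e+17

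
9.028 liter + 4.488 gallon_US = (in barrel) 0.1636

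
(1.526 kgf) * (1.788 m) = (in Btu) 0.02536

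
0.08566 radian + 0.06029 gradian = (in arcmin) 297.7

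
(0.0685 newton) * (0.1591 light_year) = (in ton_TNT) 2.464e+04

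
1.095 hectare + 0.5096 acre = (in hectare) 1.301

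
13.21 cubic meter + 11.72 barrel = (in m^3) 15.07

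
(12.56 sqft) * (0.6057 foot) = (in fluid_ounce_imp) 7582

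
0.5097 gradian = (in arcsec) 1651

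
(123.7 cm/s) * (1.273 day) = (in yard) 1.488e+05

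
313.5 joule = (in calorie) 74.93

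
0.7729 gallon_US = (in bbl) 0.0184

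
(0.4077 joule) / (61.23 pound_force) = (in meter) 0.001497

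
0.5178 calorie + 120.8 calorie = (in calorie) 121.3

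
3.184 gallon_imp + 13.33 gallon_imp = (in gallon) 19.83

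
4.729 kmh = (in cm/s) 131.4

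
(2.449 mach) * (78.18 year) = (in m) 2.056e+12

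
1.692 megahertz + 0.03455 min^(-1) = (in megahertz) 1.692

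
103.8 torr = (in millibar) 138.4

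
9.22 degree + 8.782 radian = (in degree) 512.4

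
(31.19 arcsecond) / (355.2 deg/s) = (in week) 4.033e-11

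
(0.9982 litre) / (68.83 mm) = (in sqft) 0.1561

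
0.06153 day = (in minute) 88.6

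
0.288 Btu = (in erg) 3.039e+09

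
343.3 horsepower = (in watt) 2.56e+05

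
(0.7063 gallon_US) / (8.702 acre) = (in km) 7.592e-11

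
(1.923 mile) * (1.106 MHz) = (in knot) 6.653e+09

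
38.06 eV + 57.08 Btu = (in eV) 3.759e+23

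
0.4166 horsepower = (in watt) 310.7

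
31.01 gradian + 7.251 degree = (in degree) 35.16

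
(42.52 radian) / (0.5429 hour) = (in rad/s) 0.02176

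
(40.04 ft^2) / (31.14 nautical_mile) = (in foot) 0.0002116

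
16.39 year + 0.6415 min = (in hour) 1.436e+05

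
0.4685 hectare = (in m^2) 4685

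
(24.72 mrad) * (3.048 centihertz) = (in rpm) 0.007195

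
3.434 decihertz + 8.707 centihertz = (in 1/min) 25.83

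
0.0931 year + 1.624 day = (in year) 0.09755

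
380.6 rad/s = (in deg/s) 2.181e+04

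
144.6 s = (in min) 2.41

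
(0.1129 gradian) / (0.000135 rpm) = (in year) 3.978e-06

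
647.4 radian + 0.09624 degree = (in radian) 647.4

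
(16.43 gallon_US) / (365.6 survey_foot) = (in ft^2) 0.006008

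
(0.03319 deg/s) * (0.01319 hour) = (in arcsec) 5674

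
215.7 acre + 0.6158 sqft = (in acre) 215.7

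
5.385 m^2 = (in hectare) 0.0005385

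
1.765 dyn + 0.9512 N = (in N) 0.9512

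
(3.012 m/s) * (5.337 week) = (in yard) 1.063e+07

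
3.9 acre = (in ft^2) 1.699e+05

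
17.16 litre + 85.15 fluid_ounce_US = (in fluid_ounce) 665.4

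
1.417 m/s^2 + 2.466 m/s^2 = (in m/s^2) 3.883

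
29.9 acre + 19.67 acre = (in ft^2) 2.159e+06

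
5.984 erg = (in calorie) 1.43e-07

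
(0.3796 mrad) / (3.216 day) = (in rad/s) 1.366e-09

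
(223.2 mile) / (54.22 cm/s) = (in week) 1.095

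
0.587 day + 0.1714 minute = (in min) 845.5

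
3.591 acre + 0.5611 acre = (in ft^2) 1.809e+05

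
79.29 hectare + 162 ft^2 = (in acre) 195.9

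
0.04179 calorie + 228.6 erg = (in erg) 1.749e+06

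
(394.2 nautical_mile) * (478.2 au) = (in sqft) 5.622e+20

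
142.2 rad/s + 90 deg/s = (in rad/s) 143.8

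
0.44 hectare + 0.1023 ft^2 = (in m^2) 4400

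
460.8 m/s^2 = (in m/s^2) 460.8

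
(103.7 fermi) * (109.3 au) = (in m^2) 1.696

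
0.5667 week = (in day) 3.967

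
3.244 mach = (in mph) 2471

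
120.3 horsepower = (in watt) 8.971e+04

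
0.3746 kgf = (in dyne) 3.674e+05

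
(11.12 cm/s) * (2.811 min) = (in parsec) 6.078e-16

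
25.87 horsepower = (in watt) 1.929e+04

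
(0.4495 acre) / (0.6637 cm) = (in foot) 8.992e+05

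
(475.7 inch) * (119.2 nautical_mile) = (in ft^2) 2.871e+07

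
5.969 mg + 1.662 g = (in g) 1.668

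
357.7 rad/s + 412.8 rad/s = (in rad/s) 770.5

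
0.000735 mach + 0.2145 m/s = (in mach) 0.001365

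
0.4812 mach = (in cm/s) 1.638e+04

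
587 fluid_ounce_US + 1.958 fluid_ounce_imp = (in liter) 17.42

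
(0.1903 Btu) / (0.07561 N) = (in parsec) 8.606e-14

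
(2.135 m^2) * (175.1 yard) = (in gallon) 9.03e+04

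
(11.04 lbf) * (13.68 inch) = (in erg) 1.706e+08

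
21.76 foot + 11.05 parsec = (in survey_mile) 2.119e+14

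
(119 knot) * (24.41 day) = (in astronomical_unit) 0.0008631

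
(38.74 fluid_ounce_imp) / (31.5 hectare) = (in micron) 0.003494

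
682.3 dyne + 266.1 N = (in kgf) 27.14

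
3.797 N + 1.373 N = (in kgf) 0.5272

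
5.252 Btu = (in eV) 3.459e+22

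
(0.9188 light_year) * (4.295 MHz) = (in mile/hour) 8.351e+22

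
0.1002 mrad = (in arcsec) 20.67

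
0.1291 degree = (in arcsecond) 464.8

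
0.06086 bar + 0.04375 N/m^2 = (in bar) 0.06086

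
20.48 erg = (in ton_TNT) 4.895e-16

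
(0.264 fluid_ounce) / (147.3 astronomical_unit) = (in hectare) 3.543e-23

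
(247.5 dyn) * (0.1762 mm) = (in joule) 4.361e-07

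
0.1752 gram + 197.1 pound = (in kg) 89.4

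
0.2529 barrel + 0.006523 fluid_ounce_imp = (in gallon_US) 10.62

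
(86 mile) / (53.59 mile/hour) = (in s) 5777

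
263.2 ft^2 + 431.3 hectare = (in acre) 1066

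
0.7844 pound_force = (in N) 3.489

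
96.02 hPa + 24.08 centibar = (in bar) 0.3368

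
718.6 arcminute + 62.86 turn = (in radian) 395.2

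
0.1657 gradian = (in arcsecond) 536.9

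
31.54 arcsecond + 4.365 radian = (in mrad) 4365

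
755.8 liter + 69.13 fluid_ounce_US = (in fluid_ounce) 2.563e+04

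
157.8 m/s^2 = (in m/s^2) 157.8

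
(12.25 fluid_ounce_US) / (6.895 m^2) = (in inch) 0.002069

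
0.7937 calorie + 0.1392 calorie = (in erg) 3.903e+07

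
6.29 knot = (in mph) 7.238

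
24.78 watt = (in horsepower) 0.03323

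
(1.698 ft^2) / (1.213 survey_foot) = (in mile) 0.0002651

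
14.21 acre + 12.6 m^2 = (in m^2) 5.752e+04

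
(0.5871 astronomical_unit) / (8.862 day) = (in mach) 336.9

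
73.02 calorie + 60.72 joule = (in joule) 366.2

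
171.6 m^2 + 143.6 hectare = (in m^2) 1.436e+06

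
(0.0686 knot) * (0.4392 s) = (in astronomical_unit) 1.036e-13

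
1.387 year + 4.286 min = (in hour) 1.215e+04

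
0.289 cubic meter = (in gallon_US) 76.35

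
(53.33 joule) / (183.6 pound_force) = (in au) 4.365e-13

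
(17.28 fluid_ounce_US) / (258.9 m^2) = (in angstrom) 1.974e+04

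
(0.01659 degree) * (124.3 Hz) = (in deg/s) 2.062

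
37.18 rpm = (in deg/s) 223.1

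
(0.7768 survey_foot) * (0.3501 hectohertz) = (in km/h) 29.84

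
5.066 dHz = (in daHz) 0.05066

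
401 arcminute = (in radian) 0.1166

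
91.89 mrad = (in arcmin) 315.9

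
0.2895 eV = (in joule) 4.638e-20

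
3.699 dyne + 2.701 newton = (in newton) 2.701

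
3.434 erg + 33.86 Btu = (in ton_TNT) 8.538e-06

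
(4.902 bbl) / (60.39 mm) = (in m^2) 12.91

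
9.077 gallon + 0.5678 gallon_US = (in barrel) 0.2296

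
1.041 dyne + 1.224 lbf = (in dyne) 5.445e+05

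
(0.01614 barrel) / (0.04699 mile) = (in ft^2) 0.0003652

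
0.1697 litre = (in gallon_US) 0.04483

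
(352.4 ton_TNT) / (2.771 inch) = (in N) 2.095e+13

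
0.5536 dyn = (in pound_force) 1.245e-06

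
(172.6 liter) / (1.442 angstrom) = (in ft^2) 1.288e+10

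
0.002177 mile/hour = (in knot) 0.001892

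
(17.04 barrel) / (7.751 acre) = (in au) 5.773e-16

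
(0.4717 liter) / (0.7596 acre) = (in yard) 1.678e-07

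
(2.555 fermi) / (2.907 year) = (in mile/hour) 6.234e-23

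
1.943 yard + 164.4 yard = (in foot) 499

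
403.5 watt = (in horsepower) 0.5411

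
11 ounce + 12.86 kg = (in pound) 29.04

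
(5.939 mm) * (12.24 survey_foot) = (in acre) 5.475e-06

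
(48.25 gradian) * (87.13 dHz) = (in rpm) 63.06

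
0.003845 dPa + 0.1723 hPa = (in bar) 0.0001723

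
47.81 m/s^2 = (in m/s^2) 47.81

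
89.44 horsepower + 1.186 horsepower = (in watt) 6.758e+04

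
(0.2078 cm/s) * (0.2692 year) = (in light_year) 1.865e-12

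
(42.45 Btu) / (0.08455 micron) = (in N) 5.297e+11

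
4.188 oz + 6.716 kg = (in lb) 15.07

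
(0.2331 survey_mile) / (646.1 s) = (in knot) 1.129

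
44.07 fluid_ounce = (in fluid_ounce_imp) 45.87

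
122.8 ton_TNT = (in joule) 5.138e+11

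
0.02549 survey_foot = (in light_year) 8.212e-19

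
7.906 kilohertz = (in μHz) 7.906e+09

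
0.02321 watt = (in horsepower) 3.113e-05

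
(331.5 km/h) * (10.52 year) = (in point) 8.66e+13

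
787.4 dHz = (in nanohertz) 7.874e+10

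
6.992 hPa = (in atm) 0.006901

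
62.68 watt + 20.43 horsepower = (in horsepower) 20.51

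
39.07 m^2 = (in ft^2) 420.5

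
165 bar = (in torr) 1.238e+05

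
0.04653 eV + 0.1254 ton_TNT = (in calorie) 1.254e+08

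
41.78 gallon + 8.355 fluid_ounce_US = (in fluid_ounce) 5356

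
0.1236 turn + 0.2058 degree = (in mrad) 780.2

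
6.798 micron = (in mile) 4.224e-09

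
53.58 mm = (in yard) 0.0586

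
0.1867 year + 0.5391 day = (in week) 9.812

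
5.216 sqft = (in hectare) 4.846e-05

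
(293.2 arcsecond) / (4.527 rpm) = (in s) 0.002998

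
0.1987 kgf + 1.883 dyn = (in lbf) 0.4381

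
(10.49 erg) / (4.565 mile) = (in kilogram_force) 1.456e-11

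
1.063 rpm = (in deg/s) 6.378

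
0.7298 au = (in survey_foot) 3.582e+11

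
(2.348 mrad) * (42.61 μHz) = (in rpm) 9.554e-07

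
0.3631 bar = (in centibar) 36.31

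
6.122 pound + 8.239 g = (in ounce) 98.24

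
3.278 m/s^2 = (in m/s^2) 3.278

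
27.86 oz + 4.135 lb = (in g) 2665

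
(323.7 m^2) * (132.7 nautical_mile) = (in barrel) 5.004e+08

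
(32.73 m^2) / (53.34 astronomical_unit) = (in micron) 4.102e-06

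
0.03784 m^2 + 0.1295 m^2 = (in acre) 4.135e-05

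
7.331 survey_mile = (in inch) 4.645e+05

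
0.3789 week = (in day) 2.652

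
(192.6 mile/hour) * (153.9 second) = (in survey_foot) 4.347e+04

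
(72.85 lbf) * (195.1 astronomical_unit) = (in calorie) 2.261e+15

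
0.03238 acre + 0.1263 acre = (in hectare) 0.06422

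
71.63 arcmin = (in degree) 1.194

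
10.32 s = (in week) 1.706e-05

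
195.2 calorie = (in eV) 5.098e+21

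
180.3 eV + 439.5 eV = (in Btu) 9.412e-20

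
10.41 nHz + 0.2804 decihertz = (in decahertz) 0.002804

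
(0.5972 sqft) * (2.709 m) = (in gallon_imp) 33.06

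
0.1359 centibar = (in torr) 1.019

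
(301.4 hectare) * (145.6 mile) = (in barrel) 4.442e+12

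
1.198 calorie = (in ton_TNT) 1.198e-09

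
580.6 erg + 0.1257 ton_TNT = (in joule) 5.259e+08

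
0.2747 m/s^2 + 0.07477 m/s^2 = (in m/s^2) 0.3495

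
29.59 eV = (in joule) 4.741e-18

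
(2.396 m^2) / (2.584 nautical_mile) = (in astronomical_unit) 3.347e-15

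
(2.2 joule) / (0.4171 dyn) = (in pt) 1.495e+09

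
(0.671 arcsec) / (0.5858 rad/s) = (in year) 1.761e-13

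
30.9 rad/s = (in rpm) 295.1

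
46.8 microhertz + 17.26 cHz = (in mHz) 172.6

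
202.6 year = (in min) 1.065e+08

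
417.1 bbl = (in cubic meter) 66.31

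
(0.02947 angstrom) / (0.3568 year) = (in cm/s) 2.619e-17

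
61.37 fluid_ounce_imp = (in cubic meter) 0.001744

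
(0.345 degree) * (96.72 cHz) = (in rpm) 0.05561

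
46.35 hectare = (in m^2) 4.635e+05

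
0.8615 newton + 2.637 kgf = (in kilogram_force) 2.725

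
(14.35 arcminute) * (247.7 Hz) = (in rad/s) 1.034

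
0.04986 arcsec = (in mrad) 0.0002417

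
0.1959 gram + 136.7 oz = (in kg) 3.876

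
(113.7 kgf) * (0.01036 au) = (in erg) 1.728e+19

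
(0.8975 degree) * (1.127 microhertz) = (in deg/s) 1.011e-06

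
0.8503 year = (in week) 44.34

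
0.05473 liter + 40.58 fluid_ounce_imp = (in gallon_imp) 0.2657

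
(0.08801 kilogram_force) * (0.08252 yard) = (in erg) 6.513e+05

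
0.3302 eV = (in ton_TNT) 1.264e-29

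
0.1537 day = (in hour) 3.689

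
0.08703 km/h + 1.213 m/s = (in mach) 0.003633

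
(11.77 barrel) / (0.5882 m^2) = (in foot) 10.44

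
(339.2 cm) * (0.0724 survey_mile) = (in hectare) 0.03952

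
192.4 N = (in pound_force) 43.25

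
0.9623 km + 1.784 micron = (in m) 962.3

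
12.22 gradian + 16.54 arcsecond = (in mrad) 192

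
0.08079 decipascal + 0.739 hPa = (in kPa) 0.07391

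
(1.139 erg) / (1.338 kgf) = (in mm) 8.681e-06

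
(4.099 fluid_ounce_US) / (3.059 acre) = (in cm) 9.792e-07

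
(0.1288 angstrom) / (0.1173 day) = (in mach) 3.732e-18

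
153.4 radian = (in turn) 24.41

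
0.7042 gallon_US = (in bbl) 0.01677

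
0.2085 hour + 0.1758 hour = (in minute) 23.06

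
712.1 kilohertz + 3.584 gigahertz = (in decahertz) 3.585e+08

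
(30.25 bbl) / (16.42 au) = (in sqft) 2.107e-11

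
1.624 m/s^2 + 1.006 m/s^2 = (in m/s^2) 2.63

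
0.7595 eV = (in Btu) 1.153e-22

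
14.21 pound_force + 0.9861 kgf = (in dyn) 7.288e+06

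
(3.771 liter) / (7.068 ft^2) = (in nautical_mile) 3.101e-06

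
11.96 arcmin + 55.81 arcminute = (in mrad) 19.71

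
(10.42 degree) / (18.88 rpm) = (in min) 0.001533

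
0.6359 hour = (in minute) 38.15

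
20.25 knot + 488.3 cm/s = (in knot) 29.74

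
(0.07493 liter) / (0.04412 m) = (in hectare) 1.698e-07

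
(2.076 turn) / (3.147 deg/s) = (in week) 0.0003927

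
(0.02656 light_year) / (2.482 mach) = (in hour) 8.259e+07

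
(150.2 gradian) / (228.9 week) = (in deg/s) 9.765e-07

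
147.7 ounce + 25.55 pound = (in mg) 1.578e+07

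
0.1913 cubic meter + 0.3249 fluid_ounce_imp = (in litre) 191.3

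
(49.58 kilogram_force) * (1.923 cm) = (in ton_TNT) 2.235e-09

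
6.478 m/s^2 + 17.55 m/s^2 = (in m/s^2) 24.03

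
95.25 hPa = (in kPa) 9.525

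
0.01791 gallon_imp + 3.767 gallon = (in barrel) 0.0902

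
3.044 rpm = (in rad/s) 0.3188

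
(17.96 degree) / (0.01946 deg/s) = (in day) 0.01068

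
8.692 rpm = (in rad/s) 0.9102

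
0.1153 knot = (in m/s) 0.05932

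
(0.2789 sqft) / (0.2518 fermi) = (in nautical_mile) 5.556e+10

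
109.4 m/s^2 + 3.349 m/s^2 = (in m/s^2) 112.7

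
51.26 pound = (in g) 2.325e+04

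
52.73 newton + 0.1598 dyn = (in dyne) 5.273e+06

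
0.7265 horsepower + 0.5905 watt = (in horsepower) 0.7273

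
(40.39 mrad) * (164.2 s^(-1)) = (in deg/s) 380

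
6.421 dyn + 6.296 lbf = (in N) 28.01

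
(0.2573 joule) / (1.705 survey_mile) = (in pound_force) 2.108e-05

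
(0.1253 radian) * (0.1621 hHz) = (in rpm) 19.4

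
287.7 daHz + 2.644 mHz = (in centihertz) 2.877e+05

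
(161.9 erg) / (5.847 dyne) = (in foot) 0.9084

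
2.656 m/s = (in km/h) 9.562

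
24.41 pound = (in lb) 24.41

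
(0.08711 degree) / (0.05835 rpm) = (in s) 0.2488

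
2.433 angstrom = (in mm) 2.433e-07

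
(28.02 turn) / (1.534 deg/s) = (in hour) 1.827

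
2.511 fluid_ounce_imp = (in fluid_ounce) 2.412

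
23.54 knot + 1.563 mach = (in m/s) 544.3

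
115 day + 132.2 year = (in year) 132.5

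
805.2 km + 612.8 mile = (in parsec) 5.806e-11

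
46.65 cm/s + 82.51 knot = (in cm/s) 4291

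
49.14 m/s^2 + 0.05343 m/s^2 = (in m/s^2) 49.19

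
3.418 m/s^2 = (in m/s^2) 3.418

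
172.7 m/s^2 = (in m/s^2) 172.7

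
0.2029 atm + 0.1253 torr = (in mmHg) 154.3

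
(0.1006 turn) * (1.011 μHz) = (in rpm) 6.102e-06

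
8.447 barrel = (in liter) 1343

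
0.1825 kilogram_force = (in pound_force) 0.4023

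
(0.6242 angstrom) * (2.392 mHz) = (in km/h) 5.375e-13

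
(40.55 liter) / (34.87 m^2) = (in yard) 0.001272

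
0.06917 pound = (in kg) 0.03137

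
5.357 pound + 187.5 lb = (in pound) 192.9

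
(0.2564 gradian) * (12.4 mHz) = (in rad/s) 4.994e-05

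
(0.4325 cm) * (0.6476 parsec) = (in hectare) 8.643e+09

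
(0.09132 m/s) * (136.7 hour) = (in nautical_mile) 24.27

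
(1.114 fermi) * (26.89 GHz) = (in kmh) 0.0001078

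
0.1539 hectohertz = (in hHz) 0.1539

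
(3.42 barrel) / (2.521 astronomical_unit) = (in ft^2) 1.552e-11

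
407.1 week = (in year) 7.807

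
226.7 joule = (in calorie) 54.18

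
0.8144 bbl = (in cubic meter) 0.1295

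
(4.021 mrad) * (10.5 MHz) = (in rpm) 4.032e+05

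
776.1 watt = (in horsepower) 1.041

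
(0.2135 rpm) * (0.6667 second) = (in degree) 0.854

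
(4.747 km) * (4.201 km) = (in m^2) 1.994e+07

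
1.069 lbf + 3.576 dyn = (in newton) 4.755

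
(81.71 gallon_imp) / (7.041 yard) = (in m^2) 0.0577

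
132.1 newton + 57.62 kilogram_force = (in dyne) 6.972e+07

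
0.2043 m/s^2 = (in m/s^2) 0.2043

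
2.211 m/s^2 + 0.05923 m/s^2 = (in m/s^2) 2.27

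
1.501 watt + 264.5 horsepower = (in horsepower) 264.5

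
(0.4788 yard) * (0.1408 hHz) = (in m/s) 6.164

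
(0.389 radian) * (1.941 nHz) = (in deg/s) 4.326e-08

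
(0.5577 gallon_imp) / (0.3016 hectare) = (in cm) 8.406e-05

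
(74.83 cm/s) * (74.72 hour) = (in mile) 125.1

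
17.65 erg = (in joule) 1.765e-06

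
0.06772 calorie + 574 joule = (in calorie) 137.3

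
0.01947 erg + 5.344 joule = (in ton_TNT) 1.277e-09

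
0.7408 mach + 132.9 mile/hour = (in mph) 697.2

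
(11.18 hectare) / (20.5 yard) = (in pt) 1.691e+07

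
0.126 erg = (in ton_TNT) 3.011e-18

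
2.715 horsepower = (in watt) 2025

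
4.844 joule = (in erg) 4.844e+07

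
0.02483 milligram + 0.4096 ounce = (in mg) 1.161e+04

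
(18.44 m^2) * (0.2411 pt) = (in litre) 1.568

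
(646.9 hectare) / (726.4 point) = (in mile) 1.569e+04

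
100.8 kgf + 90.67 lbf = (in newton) 1392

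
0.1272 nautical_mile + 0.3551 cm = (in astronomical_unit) 1.575e-09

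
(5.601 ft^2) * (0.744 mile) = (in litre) 6.23e+05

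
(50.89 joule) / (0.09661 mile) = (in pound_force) 0.07358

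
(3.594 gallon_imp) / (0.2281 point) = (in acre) 0.05017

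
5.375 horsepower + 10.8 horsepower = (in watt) 1.206e+04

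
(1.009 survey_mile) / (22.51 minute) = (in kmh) 4.328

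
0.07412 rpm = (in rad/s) 0.007762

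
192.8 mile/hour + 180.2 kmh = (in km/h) 490.5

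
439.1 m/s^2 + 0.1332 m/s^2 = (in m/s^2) 439.2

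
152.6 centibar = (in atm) 1.506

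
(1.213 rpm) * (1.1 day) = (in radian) 1.207e+04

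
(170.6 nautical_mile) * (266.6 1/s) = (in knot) 1.637e+08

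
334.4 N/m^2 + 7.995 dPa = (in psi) 0.04862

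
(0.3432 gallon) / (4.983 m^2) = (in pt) 0.739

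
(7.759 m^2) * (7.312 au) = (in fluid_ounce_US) 2.87e+17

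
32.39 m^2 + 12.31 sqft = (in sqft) 361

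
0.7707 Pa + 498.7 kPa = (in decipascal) 4.987e+06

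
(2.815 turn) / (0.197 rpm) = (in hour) 0.2382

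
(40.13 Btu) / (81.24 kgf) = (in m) 53.14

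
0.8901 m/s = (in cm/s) 89.01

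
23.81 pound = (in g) 1.08e+04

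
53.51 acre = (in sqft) 2.331e+06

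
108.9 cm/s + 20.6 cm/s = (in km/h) 4.662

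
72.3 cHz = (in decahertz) 0.0723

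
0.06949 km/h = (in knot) 0.03752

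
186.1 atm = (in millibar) 1.886e+05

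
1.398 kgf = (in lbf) 3.082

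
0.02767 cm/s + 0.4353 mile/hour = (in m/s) 0.1949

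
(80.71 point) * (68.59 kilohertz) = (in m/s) 1953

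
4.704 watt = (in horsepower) 0.006308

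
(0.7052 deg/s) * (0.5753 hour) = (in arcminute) 8.763e+04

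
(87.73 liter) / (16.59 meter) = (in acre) 1.307e-06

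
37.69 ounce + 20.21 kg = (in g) 2.128e+04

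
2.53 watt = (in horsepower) 0.003393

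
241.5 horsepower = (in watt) 1.801e+05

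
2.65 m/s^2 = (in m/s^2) 2.65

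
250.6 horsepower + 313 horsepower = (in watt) 4.203e+05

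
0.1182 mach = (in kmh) 144.9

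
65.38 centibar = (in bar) 0.6538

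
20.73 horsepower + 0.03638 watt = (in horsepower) 20.73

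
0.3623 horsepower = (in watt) 270.2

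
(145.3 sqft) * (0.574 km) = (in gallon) 2.047e+06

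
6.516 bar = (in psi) 94.51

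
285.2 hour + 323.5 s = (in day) 11.89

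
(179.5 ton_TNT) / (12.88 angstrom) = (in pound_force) 1.311e+20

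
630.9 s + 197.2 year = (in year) 197.2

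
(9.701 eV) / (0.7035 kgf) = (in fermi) 0.0002253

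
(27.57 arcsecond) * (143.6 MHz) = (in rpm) 1.833e+05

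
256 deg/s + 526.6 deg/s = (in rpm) 130.4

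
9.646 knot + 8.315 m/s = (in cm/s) 1328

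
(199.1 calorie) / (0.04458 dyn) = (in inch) 7.357e+10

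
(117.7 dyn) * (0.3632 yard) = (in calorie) 9.343e-05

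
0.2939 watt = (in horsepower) 0.0003941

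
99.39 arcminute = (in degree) 1.656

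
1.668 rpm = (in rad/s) 0.1747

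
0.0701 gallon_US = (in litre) 0.2654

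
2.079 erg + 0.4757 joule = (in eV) 2.969e+18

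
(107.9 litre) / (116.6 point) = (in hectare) 0.0002623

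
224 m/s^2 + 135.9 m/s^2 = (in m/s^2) 359.9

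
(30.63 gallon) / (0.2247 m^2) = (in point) 1463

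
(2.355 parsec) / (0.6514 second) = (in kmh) 4.016e+17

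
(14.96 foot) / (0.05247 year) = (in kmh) 9.92e-06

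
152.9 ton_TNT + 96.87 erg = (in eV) 3.993e+30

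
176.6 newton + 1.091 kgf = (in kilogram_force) 19.1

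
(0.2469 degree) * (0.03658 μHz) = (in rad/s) 1.576e-10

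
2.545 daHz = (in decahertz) 2.545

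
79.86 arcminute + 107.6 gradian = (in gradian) 109.1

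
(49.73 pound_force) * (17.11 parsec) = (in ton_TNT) 2.791e+10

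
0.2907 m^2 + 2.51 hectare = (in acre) 6.202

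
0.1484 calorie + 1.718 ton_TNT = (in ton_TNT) 1.718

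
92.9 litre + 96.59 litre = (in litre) 189.5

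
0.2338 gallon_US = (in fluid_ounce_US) 29.93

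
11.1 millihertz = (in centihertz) 1.11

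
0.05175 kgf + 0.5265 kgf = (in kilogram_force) 0.5782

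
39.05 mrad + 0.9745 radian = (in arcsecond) 2.091e+05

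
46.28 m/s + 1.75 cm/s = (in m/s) 46.3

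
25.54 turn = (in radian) 160.5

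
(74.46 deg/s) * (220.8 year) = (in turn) 1.44e+09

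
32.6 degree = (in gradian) 36.22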